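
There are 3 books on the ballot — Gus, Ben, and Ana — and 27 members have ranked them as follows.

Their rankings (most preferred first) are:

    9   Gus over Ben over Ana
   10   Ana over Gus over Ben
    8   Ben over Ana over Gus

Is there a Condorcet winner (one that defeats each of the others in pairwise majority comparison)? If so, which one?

Head-to-head results (27 voters total):
Gus vs Ben: Gus wins 19–8.
Gus vs Ana: Ana wins 18–9.
Ben vs Ana: Ben wins 17–10.
No candidate beats all others: Gus beats Ben beats Ana beats Gus, a majority cycle.

There is no Condorcet winner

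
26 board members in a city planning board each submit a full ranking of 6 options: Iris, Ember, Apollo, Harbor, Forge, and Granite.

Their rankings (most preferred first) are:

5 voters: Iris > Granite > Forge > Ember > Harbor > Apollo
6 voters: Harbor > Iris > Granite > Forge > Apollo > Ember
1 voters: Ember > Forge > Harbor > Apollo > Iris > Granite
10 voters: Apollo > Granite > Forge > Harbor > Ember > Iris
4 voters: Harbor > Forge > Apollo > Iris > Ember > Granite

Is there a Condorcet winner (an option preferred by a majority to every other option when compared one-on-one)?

No

Head-to-head results (26 voters total):
Iris vs Ember: Iris wins 15–11.
Iris vs Apollo: Apollo wins 15–11.
Iris vs Harbor: Harbor wins 21–5.
Iris vs Forge: Forge wins 15–11.
Iris vs Granite: Iris wins 16–10.
Ember vs Apollo: Apollo wins 20–6.
Ember vs Harbor: Harbor wins 20–6.
Ember vs Forge: Forge wins 25–1.
Ember vs Granite: Granite wins 21–5.
Apollo vs Harbor: Harbor wins 16–10.
Apollo vs Forge: Forge wins 16–10.
Apollo vs Granite: Apollo wins 15–11.
Harbor vs Forge: Forge wins 16–10.
Harbor vs Granite: Granite wins 15–11.
Forge vs Granite: Granite wins 21–5.
No candidate beats all others: Iris beats Granite beats Harbor beats Iris, a majority cycle.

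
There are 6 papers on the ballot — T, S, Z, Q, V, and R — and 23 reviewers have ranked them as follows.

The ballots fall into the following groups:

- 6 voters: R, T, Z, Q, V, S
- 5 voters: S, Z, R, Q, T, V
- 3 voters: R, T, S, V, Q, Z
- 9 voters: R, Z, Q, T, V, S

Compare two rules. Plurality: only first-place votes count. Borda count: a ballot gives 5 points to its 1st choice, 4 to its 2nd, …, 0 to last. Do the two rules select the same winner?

Yes

Plurality first-place counts: T 0, S 5, Z 0, Q 0, V 0, R 18 → R.
Borda totals: T 59, S 34, Z 74, Q 52, V 21, R 105 → R.
The two rules agree on R.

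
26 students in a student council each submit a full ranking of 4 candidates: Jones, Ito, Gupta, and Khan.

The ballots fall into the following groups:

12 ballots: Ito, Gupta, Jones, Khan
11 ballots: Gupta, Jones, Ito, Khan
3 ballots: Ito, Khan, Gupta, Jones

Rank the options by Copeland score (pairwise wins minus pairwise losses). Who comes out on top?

Ito

Pairwise results:
  Jones vs Ito: Ito wins 15–11.
  Jones vs Gupta: Gupta wins 26–0.
  Jones vs Khan: Jones wins 23–3.
  Ito vs Gupta: Ito wins 15–11.
  Ito vs Khan: Ito wins 26–0.
  Gupta vs Khan: Gupta wins 23–3.
Copeland scores (wins − losses):
  Jones: 1 − 2 = -1
  Ito: 3 − 0 = 3
  Gupta: 2 − 1 = 1
  Khan: 0 − 3 = -3
Ito has the best Copeland score.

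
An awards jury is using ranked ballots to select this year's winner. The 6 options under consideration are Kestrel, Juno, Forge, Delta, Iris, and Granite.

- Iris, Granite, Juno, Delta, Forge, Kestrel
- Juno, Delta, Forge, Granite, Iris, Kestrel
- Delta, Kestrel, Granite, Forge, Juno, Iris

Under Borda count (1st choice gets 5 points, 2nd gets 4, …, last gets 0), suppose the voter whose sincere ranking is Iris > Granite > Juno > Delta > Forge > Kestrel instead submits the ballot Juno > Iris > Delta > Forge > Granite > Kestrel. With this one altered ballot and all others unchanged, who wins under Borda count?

Delta

Borda totals with the altered ballot: Kestrel 4, Juno 11, Forge 7, Delta 12, Iris 5, Granite 6.
The winner is unchanged: still Delta.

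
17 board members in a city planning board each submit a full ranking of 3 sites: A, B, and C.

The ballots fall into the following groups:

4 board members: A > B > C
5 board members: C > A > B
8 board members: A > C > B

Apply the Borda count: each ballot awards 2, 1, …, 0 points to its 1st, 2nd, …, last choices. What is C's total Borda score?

18

Borda scores:
  A: 4·2 + 5·1 + 8·2 = 29
  B: 4·1 + 5·0 + 8·0 = 4
  C: 4·0 + 5·2 + 8·1 = 18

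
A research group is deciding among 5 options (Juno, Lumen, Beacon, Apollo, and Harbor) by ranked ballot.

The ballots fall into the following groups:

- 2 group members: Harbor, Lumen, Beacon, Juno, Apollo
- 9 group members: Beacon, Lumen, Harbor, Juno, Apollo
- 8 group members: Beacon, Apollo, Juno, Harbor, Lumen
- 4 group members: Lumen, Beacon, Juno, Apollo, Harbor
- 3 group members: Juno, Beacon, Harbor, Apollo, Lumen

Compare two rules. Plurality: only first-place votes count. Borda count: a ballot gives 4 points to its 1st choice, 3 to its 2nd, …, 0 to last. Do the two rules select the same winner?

Yes

Plurality first-place counts: Juno 3, Lumen 4, Beacon 17, Apollo 0, Harbor 2 → Beacon.
Borda totals: Juno 47, Lumen 49, Beacon 93, Apollo 31, Harbor 40 → Beacon.
The two rules agree on Beacon.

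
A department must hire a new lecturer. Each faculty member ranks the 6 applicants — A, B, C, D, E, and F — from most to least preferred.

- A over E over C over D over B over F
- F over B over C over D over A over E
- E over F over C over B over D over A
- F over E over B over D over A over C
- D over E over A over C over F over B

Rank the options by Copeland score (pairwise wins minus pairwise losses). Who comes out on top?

E

Pairwise results:
  A vs B: B wins 3–2.
  A vs C: A wins 3–2.
  A vs D: D wins 4–1.
  A vs E: E wins 3–2.
  A vs F: F wins 3–2.
  B vs C: C wins 3–2.
  B vs D: B wins 3–2.
  B vs E: E wins 4–1.
  B vs F: F wins 4–1.
  C vs D: C wins 3–2.
  C vs E: E wins 4–1.
  C vs F: F wins 3–2.
  D vs E: E wins 3–2.
  D vs F: F wins 3–2.
  E vs F: E wins 3–2.
Copeland scores (wins − losses):
  A: 1 − 4 = -3
  B: 2 − 3 = -1
  C: 2 − 3 = -1
  D: 1 − 4 = -3
  E: 5 − 0 = 5
  F: 4 − 1 = 3
E has the best Copeland score.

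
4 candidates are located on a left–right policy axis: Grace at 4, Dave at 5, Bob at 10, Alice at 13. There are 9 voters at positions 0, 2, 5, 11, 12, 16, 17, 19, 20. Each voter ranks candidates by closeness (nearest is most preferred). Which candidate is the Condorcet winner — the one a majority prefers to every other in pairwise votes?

With single-peaked preferences on a line, the Condorcet winner is the candidate closest to the median voter.
The median voter (position 12) is closest to Alice at 13.
Check: Alice vs Dave — voters closer to Alice: 6 of 9.

Alice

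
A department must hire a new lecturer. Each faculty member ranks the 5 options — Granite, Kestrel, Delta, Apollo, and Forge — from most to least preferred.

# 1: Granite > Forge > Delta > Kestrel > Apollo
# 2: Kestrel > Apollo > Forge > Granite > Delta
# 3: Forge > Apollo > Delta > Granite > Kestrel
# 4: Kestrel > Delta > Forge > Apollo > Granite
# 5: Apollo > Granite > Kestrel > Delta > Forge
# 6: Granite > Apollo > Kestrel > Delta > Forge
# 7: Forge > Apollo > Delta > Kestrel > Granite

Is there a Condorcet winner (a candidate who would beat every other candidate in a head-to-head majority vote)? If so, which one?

No Condorcet winner

Head-to-head results (7 voters total):
Granite vs Kestrel: Granite wins 4–3.
Granite vs Delta: Granite wins 4–3.
Granite vs Apollo: Apollo wins 5–2.
Granite vs Forge: Forge wins 4–3.
Kestrel vs Delta: Kestrel wins 4–3.
Kestrel vs Apollo: Apollo wins 4–3.
Kestrel vs Forge: Kestrel wins 4–3.
Delta vs Apollo: Apollo wins 5–2.
Delta vs Forge: Forge wins 4–3.
Apollo vs Forge: Forge wins 4–3.
No candidate beats all others: Granite beats Kestrel beats Forge beats Granite, a majority cycle.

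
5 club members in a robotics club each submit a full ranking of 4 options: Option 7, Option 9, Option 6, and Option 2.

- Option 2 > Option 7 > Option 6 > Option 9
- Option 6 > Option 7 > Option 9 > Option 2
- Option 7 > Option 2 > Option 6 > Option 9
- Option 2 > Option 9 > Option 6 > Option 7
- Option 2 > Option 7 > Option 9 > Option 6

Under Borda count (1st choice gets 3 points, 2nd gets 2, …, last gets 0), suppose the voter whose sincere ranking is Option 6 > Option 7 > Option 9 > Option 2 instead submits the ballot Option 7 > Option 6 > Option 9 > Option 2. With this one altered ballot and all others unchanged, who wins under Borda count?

Borda totals with the altered ballot: Option 7 10, Option 9 4, Option 6 5, Option 2 11.
The winner is unchanged: still Option 2.

Option 2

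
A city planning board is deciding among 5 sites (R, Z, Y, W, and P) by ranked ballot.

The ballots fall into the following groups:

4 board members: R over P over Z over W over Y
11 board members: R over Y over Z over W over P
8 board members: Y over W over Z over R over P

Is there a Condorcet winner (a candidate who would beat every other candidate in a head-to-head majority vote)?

Yes

Head-to-head results (23 voters total):
R vs Z: R wins 15–8.
R vs Y: R wins 15–8.
R vs W: R wins 15–8.
R vs P: R wins 23–0.
Z vs Y: Y wins 19–4.
Z vs W: Z wins 15–8.
Z vs P: Z wins 19–4.
Y vs W: Y wins 19–4.
Y vs P: Y wins 19–4.
W vs P: W wins 19–4.
R beats each rival — Z (15–8), Y (15–8), W (15–8), P (23–0) — so R is the Condorcet winner.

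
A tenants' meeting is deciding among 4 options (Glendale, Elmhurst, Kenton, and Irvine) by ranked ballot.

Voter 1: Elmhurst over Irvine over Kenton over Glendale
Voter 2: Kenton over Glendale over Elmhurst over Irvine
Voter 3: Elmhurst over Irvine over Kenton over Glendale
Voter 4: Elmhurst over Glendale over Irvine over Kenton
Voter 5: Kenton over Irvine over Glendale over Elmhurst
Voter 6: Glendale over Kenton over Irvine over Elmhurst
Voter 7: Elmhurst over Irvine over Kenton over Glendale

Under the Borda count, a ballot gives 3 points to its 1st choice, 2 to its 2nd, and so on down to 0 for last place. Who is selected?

Elmhurst

Borda scores:
  Glendale: 0 + 2 + 0 + 2 + 1 + 3 + 0 = 8
  Elmhurst: 3 + 1 + 3 + 3 + 0 + 0 + 3 = 13
  Kenton: 1 + 3 + 1 + 0 + 3 + 2 + 1 = 11
  Irvine: 2 + 0 + 2 + 1 + 2 + 1 + 2 = 10
Elmhurst has the highest total.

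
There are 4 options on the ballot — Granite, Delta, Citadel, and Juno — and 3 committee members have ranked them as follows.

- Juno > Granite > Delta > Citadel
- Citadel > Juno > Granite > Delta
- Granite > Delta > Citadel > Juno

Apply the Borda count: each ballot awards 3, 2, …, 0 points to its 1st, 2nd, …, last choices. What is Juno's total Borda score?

Borda scores:
  Granite: 2 + 1 + 3 = 6
  Delta: 1 + 0 + 2 = 3
  Citadel: 0 + 3 + 1 = 4
  Juno: 3 + 2 + 0 = 5

5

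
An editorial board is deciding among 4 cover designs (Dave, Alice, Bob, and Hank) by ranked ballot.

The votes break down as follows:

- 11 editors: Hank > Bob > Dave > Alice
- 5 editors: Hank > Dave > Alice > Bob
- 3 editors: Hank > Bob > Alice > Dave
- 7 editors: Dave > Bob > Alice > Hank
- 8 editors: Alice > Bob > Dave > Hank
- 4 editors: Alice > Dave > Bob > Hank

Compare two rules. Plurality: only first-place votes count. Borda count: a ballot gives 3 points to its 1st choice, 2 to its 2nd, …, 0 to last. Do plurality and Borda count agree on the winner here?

No

Plurality first-place counts: Dave 7, Alice 12, Bob 0, Hank 19 → Hank.
Borda totals: Dave 58, Alice 51, Bob 62, Hank 57 → Bob.
The two rules disagree: plurality picks Hank, Borda picks Bob.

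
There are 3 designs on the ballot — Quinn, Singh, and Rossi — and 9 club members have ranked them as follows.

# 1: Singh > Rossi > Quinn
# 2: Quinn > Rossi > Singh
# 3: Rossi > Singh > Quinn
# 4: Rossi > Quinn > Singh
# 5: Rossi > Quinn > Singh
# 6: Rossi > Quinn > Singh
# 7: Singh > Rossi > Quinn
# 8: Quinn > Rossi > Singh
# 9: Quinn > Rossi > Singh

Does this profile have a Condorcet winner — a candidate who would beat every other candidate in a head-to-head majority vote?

Head-to-head results (9 voters total):
Quinn vs Singh: Quinn wins 6–3.
Quinn vs Rossi: Rossi wins 6–3.
Singh vs Rossi: Rossi wins 7–2.
Rossi beats each rival — Quinn (6–3), Singh (7–2) — so Rossi is the Condorcet winner.

Yes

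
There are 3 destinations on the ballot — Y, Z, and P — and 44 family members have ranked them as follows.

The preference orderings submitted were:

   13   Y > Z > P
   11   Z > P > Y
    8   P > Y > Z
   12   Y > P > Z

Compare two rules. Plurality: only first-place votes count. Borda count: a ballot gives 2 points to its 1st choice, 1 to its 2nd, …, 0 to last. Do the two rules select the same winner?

Yes

Plurality first-place counts: Y 25, Z 11, P 8 → Y.
Borda totals: Y 58, Z 35, P 39 → Y.
The two rules agree on Y.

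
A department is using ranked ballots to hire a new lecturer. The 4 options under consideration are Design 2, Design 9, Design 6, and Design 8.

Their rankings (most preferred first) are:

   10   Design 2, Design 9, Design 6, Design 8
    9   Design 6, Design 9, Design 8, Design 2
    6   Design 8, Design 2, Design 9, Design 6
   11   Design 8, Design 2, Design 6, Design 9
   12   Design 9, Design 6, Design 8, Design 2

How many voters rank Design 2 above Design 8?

10

Ballots ranking Design 2 above Design 8: 10.
Ballots ranking Design 8 above Design 2: 9+6+11+12 = 38.
So 10 of 48 voters prefer Design 2 to Design 8.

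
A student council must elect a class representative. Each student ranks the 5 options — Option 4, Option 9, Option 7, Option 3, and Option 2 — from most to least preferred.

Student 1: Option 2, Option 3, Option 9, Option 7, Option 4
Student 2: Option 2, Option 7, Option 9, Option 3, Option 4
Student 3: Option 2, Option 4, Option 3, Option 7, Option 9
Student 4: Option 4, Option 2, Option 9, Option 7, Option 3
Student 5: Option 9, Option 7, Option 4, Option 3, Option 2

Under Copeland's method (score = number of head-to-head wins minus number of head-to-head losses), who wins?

Pairwise results:
  Option 4 vs Option 9: Option 9 wins 3–2.
  Option 4 vs Option 7: Option 7 wins 3–2.
  Option 4 vs Option 3: Option 4 wins 3–2.
  Option 4 vs Option 2: Option 2 wins 3–2.
  Option 9 vs Option 7: Option 9 wins 3–2.
  Option 9 vs Option 3: Option 9 wins 3–2.
  Option 9 vs Option 2: Option 2 wins 4–1.
  Option 7 vs Option 3: Option 7 wins 3–2.
  Option 7 vs Option 2: Option 2 wins 4–1.
  Option 3 vs Option 2: Option 2 wins 4–1.
Copeland scores (wins − losses):
  Option 4: 1 − 3 = -2
  Option 9: 3 − 1 = 2
  Option 7: 2 − 2 = 0
  Option 3: 0 − 4 = -4
  Option 2: 4 − 0 = 4
Option 2 has the best Copeland score.

Option 2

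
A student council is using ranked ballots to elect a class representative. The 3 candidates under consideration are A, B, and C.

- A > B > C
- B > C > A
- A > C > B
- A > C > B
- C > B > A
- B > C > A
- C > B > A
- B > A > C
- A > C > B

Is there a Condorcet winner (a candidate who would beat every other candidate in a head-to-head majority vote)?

No

Head-to-head results (9 voters total):
A vs B: B wins 5–4.
A vs C: A wins 5–4.
B vs C: C wins 5–4.
No candidate beats all others: A beats C beats B beats A, a majority cycle.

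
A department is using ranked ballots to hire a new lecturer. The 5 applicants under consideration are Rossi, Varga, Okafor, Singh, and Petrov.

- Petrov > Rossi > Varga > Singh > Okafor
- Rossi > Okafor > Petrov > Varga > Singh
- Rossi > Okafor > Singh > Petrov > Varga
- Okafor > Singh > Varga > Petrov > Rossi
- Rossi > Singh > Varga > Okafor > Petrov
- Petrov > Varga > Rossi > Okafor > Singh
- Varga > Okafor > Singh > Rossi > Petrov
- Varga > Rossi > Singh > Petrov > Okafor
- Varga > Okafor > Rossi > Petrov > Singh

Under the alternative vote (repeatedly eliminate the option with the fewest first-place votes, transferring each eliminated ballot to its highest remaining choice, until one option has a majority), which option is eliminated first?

Round 1: Rossi 3, Varga 3, Petrov 2, Okafor 1, Singh 0. Singh has the fewest and is eliminated.
Round 2: Rossi 3, Varga 3, Petrov 2, Okafor 1. Okafor has the fewest and is eliminated.
Round 3: Varga 4, Rossi 3, Petrov 2. Petrov has the fewest and is eliminated.
Round 4: Varga 5, Rossi 4. Varga has a majority.

Singh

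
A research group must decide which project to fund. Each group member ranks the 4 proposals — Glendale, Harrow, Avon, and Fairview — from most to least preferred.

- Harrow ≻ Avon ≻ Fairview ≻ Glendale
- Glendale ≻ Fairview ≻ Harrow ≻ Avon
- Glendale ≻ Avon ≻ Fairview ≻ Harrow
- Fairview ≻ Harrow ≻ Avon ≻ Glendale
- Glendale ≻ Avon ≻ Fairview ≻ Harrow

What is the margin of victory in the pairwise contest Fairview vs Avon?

Ballots ranking Fairview above Avon: 2.
Ballots ranking Avon above Fairview: 3.
Avon wins 3–2, a margin of 1.

1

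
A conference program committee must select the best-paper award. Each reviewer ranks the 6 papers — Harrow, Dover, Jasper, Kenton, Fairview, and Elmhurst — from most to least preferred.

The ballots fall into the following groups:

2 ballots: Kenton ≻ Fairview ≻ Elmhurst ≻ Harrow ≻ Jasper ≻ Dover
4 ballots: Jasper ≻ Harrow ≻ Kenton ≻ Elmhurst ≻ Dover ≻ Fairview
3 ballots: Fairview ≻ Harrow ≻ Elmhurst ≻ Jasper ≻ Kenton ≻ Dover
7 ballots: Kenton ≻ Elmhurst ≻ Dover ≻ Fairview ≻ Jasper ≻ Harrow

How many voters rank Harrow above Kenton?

7

Ballots ranking Harrow above Kenton: 4+3 = 7.
Ballots ranking Kenton above Harrow: 2+7 = 9.
So 7 of 16 voters prefer Harrow to Kenton.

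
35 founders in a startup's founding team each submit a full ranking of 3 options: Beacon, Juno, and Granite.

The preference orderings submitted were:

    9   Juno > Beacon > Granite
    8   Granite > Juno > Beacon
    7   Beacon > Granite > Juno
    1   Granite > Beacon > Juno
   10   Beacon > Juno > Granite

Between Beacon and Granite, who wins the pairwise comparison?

Beacon

Ballots ranking Beacon above Granite: 9+7+10 = 26.
Ballots ranking Granite above Beacon: 8+1 = 9.
Beacon wins the head-to-head, 26–9.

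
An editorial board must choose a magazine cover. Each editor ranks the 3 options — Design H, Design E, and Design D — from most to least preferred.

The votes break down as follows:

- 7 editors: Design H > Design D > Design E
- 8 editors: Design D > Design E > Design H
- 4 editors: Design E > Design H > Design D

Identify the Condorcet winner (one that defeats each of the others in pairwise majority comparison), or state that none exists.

Head-to-head results (19 voters total):
Design H vs Design E: Design E wins 12–7.
Design H vs Design D: Design H wins 11–8.
Design E vs Design D: Design D wins 15–4.
No candidate beats all others: Design H beats Design D beats Design E beats Design H, a majority cycle.

There is no Condorcet winner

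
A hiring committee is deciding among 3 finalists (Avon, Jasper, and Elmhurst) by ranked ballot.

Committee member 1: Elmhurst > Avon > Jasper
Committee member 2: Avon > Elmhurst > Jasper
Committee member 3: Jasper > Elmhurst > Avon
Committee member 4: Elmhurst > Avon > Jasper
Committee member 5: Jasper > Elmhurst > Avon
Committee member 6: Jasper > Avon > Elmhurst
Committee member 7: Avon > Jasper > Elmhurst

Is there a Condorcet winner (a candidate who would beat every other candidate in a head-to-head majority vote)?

No

Head-to-head results (7 voters total):
Avon vs Jasper: Avon wins 4–3.
Avon vs Elmhurst: Elmhurst wins 4–3.
Jasper vs Elmhurst: Jasper wins 4–3.
No candidate beats all others: Avon beats Jasper beats Elmhurst beats Avon, a majority cycle.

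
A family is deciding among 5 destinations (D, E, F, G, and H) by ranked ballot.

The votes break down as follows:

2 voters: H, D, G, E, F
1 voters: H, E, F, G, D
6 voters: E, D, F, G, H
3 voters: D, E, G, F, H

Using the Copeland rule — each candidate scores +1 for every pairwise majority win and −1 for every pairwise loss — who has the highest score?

E

Pairwise results:
  D vs E: E wins 7–5.
  D vs F: D wins 11–1.
  D vs G: D wins 11–1.
  D vs H: D wins 9–3.
  E vs F: E wins 12–0.
  E vs G: E wins 10–2.
  E vs H: E wins 9–3.
  F vs G: F wins 7–5.
  F vs H: F wins 9–3.
  G vs H: G wins 9–3.
Copeland scores (wins − losses):
  D: 3 − 1 = 2
  E: 4 − 0 = 4
  F: 2 − 2 = 0
  G: 1 − 3 = -2
  H: 0 − 4 = -4
E has the best Copeland score.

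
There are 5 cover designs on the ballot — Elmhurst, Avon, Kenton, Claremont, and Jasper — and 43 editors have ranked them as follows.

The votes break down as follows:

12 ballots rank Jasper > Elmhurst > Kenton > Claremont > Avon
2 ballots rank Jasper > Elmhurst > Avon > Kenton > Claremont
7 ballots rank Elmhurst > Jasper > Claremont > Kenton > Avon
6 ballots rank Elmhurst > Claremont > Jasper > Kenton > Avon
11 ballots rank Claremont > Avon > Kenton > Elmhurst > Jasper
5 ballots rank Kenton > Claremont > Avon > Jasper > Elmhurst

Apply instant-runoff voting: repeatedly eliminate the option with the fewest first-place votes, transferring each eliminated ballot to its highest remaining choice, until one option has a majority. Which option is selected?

Claremont

Round 1: Jasper 14, Elmhurst 13, Claremont 11, Kenton 5, Avon 0. Avon has the fewest and is eliminated.
Round 2: Jasper 14, Elmhurst 13, Claremont 11, Kenton 5. Kenton has the fewest and is eliminated.
Round 3: Claremont 16, Jasper 14, Elmhurst 13. Elmhurst has the fewest and is eliminated.
Round 4: Claremont 22, Jasper 21. Claremont has a majority.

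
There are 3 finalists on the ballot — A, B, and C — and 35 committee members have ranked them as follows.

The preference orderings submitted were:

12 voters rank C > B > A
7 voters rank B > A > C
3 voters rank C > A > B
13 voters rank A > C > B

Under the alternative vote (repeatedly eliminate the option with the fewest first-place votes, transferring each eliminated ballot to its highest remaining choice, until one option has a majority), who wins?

A

Round 1: C 15, A 13, B 7. B has the fewest and is eliminated.
Round 2: A 20, C 15. A has a majority.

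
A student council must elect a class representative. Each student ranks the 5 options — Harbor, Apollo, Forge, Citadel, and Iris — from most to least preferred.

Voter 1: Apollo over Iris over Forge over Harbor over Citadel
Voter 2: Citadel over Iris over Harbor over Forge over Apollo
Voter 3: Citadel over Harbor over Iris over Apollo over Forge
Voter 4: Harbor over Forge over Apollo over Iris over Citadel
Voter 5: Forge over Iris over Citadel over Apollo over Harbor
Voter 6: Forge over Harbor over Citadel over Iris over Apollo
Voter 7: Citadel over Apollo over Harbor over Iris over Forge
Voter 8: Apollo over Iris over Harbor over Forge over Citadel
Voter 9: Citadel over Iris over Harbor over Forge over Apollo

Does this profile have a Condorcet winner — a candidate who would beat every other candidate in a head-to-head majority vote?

No

Head-to-head results (9 voters total):
Harbor vs Apollo: Harbor wins 5–4.
Harbor vs Forge: Harbor wins 6–3.
Harbor vs Citadel: Citadel wins 5–4.
Harbor vs Iris: Iris wins 5–4.
Apollo vs Forge: Forge wins 5–4.
Apollo vs Citadel: Citadel wins 6–3.
Apollo vs Iris: Iris wins 5–4.
Forge vs Citadel: Forge wins 5–4.
Forge vs Iris: Iris wins 6–3.
Citadel vs Iris: Citadel wins 5–4.
No candidate beats all others: Harbor beats Forge beats Citadel beats Harbor, a majority cycle.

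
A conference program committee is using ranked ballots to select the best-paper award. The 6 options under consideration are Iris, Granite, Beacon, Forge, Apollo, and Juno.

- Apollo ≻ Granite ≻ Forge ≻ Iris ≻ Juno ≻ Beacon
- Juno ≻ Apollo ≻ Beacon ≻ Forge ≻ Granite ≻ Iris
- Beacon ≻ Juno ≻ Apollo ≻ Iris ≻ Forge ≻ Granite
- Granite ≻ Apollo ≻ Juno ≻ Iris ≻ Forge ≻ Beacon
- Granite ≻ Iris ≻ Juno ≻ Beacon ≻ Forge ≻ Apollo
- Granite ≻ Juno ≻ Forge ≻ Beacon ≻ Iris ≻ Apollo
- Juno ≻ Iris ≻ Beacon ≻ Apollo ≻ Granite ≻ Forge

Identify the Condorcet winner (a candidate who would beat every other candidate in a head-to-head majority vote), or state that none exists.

None — there is no Condorcet winner

Head-to-head results (7 voters total):
Iris vs Granite: Granite wins 5–2.
Iris vs Beacon: Iris wins 4–3.
Iris vs Forge: Iris wins 4–3.
Iris vs Apollo: Apollo wins 4–3.
Iris vs Juno: Juno wins 5–2.
Granite vs Beacon: Granite wins 4–3.
Granite vs Forge: Granite wins 5–2.
Granite vs Apollo: Apollo wins 4–3.
Granite vs Juno: Granite wins 4–3.
Beacon vs Forge: Beacon wins 4–3.
Beacon vs Apollo: Beacon wins 4–3.
Beacon vs Juno: Juno wins 6–1.
Forge vs Apollo: Apollo wins 5–2.
Forge vs Juno: Juno wins 6–1.
Apollo vs Juno: Juno wins 5–2.
No candidate beats all others: Iris beats Beacon beats Apollo beats Iris, a majority cycle.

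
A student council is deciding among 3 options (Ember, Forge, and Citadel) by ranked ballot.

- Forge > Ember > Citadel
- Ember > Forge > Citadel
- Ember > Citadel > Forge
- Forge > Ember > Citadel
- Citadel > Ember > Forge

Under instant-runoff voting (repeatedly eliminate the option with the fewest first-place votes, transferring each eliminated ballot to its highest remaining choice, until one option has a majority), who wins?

Ember

Round 1: Ember 2, Forge 2, Citadel 1. Citadel has the fewest and is eliminated.
Round 2: Ember 3, Forge 2. Ember has a majority.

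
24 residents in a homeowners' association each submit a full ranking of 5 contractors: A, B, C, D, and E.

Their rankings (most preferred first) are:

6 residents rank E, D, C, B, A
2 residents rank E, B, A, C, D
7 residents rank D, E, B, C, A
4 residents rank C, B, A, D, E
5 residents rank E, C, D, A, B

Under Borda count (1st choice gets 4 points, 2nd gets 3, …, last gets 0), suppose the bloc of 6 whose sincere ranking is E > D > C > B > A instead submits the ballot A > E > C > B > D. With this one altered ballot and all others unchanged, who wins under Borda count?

Borda totals with the altered ballot: A 41, B 38, C 52, D 42, E 67.
The winner is unchanged: still E.

E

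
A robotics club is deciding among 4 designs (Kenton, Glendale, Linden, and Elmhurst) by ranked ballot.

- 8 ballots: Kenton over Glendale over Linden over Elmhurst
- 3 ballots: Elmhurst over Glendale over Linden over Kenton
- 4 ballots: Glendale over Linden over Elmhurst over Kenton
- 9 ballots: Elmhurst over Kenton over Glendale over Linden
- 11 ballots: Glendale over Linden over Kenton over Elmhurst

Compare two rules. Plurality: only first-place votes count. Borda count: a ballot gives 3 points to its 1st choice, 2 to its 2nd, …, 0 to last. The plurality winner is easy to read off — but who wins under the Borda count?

Glendale

Plurality first-place counts: Kenton 8, Glendale 15, Linden 0, Elmhurst 12 → Glendale.
Borda totals: Kenton 53, Glendale 76, Linden 41, Elmhurst 40 → Glendale.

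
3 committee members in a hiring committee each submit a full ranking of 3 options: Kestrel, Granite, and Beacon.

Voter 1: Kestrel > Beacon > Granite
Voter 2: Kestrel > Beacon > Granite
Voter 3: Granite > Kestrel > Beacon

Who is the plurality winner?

Kestrel

First-place vote totals:
  Kestrel: 2
  Granite: 1
  Beacon: 0
Kestrel has the most first-place votes.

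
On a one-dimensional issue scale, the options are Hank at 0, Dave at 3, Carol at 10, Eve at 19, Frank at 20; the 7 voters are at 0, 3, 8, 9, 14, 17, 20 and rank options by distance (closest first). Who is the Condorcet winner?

With single-peaked preferences on a line, the Condorcet winner is the candidate closest to the median voter.
The median voter (position 9) is closest to Carol at 10.
Check: Carol vs Hank — voters closer to Carol: 5 of 7.

Carol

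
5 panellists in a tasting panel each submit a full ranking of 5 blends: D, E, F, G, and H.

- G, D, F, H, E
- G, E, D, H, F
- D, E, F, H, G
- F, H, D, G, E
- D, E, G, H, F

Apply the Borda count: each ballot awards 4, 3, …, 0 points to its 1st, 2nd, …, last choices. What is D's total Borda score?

15

Borda scores:
  D: 3 + 2 + 4 + 2 + 4 = 15
  E: 0 + 3 + 3 + 0 + 3 = 9
  F: 2 + 0 + 2 + 4 + 0 = 8
  G: 4 + 4 + 0 + 1 + 2 = 11
  H: 1 + 1 + 1 + 3 + 1 = 7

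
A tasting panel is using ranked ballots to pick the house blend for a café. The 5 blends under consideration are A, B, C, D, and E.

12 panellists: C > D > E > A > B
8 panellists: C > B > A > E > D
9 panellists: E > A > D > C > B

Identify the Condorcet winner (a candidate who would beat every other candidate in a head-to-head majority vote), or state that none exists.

Head-to-head results (29 voters total):
A vs B: A wins 21–8.
A vs C: C wins 20–9.
A vs D: A wins 17–12.
A vs E: E wins 21–8.
B vs C: C wins 29–0.
B vs D: D wins 21–8.
B vs E: E wins 21–8.
C vs D: C wins 20–9.
C vs E: C wins 20–9.
D vs E: E wins 17–12.
C beats each rival — A (20–9), B (29–0), D (20–9), E (20–9) — so C is the Condorcet winner.

C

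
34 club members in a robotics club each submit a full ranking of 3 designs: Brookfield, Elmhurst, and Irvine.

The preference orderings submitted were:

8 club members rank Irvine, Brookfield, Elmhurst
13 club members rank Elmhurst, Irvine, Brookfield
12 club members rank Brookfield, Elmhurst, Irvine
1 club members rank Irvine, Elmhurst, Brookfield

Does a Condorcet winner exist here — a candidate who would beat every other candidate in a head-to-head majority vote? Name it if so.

There is no Condorcet winner

Head-to-head results (34 voters total):
Brookfield vs Elmhurst: Brookfield wins 20–14.
Brookfield vs Irvine: Irvine wins 22–12.
Elmhurst vs Irvine: Elmhurst wins 25–9.
No candidate beats all others: Brookfield beats Elmhurst beats Irvine beats Brookfield, a majority cycle.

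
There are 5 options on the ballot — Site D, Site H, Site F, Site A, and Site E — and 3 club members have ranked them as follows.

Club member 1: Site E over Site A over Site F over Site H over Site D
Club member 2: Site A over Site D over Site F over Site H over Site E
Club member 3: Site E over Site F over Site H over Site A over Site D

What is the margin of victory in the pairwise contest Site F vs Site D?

1

Ballots ranking Site F above Site D: 2.
Ballots ranking Site D above Site F: 1.
Site F wins 2–1, a margin of 1.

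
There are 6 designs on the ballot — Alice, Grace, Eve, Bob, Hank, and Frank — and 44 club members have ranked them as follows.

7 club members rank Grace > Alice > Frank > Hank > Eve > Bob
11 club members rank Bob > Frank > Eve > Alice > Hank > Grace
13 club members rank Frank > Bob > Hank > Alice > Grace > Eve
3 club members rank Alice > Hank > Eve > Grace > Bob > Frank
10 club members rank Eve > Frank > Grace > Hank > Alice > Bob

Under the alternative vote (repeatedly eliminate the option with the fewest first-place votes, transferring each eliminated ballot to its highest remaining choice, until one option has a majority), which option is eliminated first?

Hank

Round 1: Frank 13, Bob 11, Eve 10, Grace 7, Alice 3, Hank 0. Hank has the fewest and is eliminated.
Round 2: Frank 13, Bob 11, Eve 10, Grace 7, Alice 3. Alice has the fewest and is eliminated.
Round 3: Eve 13, Frank 13, Bob 11, Grace 7. Grace has the fewest and is eliminated.
Round 4: Frank 20, Eve 13, Bob 11. Bob has the fewest and is eliminated.
Round 5: Frank 31, Eve 13. Frank has a majority.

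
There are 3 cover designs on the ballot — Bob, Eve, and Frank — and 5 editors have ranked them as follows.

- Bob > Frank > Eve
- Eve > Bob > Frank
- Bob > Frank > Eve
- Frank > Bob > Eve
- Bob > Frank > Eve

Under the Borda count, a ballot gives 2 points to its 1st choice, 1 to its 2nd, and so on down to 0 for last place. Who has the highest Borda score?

Borda scores:
  Bob: 2 + 1 + 2 + 1 + 2 = 8
  Eve: 0 + 2 + 0 + 0 + 0 = 2
  Frank: 1 + 0 + 1 + 2 + 1 = 5
Bob has the highest total.

Bob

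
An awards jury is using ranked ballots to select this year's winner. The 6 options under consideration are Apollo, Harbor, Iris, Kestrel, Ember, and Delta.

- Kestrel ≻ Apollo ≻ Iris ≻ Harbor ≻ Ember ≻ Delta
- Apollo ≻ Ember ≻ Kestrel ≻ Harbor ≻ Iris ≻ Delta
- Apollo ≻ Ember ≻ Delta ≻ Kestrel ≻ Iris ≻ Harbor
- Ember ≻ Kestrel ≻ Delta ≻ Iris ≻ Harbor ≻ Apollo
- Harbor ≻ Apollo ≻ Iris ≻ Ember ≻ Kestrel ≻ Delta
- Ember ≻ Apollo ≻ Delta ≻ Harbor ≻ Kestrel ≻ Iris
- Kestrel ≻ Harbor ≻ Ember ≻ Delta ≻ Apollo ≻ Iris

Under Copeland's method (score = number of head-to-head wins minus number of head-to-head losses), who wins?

Pairwise results:
  Apollo vs Harbor: Apollo wins 4–3.
  Apollo vs Iris: Apollo wins 6–1.
  Apollo vs Kestrel: Apollo wins 4–3.
  Apollo vs Ember: Apollo wins 4–3.
  Apollo vs Delta: Apollo wins 5–2.
  Harbor vs Iris: Harbor wins 4–3.
  Harbor vs Kestrel: Kestrel wins 5–2.
  Harbor vs Ember: Ember wins 4–3.
  Harbor vs Delta: Harbor wins 4–3.
  Iris vs Kestrel: Kestrel wins 6–1.
  Iris vs Ember: Ember wins 5–2.
  Iris vs Delta: Delta wins 4–3.
  Kestrel vs Ember: Ember wins 5–2.
  Kestrel vs Delta: Kestrel wins 5–2.
  Ember vs Delta: Ember wins 7–0.
Copeland scores (wins − losses):
  Apollo: 5 − 0 = 5
  Harbor: 2 − 3 = -1
  Iris: 0 − 5 = -5
  Kestrel: 3 − 2 = 1
  Ember: 4 − 1 = 3
  Delta: 1 − 4 = -3
Apollo has the best Copeland score.

Apollo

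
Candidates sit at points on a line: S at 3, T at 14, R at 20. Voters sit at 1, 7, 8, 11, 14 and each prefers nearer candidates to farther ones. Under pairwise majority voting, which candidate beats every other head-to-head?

S

With single-peaked preferences on a line, the Condorcet winner is the candidate closest to the median voter.
The median voter (position 8) is closest to S at 3.
Check: S vs R — voters closer to S: 4 of 5.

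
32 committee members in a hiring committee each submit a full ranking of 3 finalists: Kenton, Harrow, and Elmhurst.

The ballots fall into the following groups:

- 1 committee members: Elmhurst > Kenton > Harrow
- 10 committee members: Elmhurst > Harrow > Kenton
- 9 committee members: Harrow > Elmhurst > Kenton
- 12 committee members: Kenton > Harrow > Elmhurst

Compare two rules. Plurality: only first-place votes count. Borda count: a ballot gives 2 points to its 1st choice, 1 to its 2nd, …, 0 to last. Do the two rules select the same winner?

Plurality first-place counts: Kenton 12, Harrow 9, Elmhurst 11 → Kenton.
Borda totals: Kenton 25, Harrow 40, Elmhurst 31 → Harrow.
The two rules disagree: plurality picks Kenton, Borda picks Harrow.

No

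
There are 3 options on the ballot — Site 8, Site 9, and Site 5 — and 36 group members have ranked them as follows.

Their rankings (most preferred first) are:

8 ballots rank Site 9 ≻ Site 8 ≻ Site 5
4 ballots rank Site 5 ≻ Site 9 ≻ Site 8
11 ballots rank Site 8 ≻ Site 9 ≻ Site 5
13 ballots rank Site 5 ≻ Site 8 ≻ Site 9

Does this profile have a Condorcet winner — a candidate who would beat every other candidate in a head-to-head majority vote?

Yes

Head-to-head results (36 voters total):
Site 8 vs Site 9: Site 8 wins 24–12.
Site 8 vs Site 5: Site 8 wins 19–17.
Site 9 vs Site 5: Site 9 wins 19–17.
Site 8 beats each rival — Site 9 (24–12), Site 5 (19–17) — so Site 8 is the Condorcet winner.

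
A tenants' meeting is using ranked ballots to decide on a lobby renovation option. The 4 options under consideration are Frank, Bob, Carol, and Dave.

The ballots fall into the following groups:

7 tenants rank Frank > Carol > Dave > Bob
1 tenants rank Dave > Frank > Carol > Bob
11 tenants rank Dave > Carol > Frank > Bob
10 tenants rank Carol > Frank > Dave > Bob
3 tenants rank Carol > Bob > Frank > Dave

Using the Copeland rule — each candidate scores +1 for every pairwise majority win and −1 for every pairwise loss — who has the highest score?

Carol

Pairwise results:
  Frank vs Bob: Frank wins 29–3.
  Frank vs Carol: Carol wins 24–8.
  Frank vs Dave: Frank wins 20–12.
  Bob vs Carol: Carol wins 32–0.
  Bob vs Dave: Dave wins 29–3.
  Carol vs Dave: Carol wins 20–12.
Copeland scores (wins − losses):
  Frank: 2 − 1 = 1
  Bob: 0 − 3 = -3
  Carol: 3 − 0 = 3
  Dave: 1 − 2 = -1
Carol has the best Copeland score.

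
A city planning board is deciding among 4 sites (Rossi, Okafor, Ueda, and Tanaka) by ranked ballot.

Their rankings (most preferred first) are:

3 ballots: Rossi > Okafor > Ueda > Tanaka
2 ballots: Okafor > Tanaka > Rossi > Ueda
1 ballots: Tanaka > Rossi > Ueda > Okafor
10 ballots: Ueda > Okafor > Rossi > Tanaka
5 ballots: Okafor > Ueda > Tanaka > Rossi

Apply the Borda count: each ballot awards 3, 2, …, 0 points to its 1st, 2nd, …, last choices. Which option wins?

Borda scores:
  Rossi: 3·3 + 2·1 + 2 + 10·1 + 5·0 = 23
  Okafor: 3·2 + 2·3 + 0 + 10·2 + 5·3 = 47
  Ueda: 3·1 + 2·0 + 1 + 10·3 + 5·2 = 44
  Tanaka: 3·0 + 2·2 + 3 + 10·0 + 5·1 = 12
Okafor has the highest total.

Okafor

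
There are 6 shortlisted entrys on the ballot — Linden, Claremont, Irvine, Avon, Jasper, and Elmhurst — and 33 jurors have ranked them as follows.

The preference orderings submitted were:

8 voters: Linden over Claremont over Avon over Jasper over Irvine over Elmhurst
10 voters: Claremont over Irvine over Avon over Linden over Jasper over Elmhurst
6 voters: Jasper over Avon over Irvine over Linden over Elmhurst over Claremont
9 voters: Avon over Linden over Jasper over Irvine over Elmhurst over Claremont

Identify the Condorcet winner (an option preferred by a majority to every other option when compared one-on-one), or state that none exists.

None — there is no Condorcet winner

Head-to-head results (33 voters total):
Linden vs Claremont: Linden wins 23–10.
Linden vs Irvine: Linden wins 17–16.
Linden vs Avon: Avon wins 25–8.
Linden vs Jasper: Linden wins 27–6.
Linden vs Elmhurst: Linden wins 33–0.
Claremont vs Irvine: Claremont wins 18–15.
Claremont vs Avon: Claremont wins 18–15.
Claremont vs Jasper: Claremont wins 18–15.
Claremont vs Elmhurst: Claremont wins 18–15.
Irvine vs Avon: Avon wins 23–10.
Irvine vs Jasper: Jasper wins 23–10.
Irvine vs Elmhurst: Irvine wins 33–0.
Avon vs Jasper: Avon wins 27–6.
Avon vs Elmhurst: Avon wins 33–0.
Jasper vs Elmhurst: Jasper wins 33–0.
No candidate beats all others: Linden beats Claremont beats Avon beats Linden, a majority cycle.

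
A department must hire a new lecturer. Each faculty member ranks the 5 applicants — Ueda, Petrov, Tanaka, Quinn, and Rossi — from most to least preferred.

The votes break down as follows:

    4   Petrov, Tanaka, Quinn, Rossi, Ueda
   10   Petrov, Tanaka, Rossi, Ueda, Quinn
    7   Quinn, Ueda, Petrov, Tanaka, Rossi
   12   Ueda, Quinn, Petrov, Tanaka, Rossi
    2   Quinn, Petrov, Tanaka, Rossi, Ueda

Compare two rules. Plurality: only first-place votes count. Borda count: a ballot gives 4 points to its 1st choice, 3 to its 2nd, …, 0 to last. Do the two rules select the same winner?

Plurality first-place counts: Ueda 12, Petrov 14, Tanaka 0, Quinn 9, Rossi 0 → Petrov.
Borda totals: Ueda 79, Petrov 100, Tanaka 65, Quinn 80, Rossi 26 → Petrov.
The two rules agree on Petrov.

Yes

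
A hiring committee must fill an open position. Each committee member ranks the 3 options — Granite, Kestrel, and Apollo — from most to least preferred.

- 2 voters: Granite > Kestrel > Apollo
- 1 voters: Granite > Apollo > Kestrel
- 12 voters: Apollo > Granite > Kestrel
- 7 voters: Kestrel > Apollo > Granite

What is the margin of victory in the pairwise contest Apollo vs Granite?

Ballots ranking Apollo above Granite: 12+7 = 19.
Ballots ranking Granite above Apollo: 2+1 = 3.
Apollo wins 19–3, a margin of 16.

16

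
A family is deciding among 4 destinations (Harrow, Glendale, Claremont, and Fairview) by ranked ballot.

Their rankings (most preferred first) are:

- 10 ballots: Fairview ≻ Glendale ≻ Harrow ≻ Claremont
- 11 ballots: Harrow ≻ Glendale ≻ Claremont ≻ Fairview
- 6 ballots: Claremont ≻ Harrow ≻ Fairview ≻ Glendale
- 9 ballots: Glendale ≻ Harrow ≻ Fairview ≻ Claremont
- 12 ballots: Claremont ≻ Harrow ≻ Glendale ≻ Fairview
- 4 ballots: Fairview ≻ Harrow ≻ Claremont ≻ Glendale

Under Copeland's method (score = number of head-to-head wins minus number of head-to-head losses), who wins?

Pairwise results:
  Harrow vs Glendale: Harrow wins 33–19.
  Harrow vs Claremont: Harrow wins 34–18.
  Harrow vs Fairview: Harrow wins 38–14.
  Glendale vs Claremont: Glendale wins 30–22.
  Glendale vs Fairview: Glendale wins 32–20.
  Claremont vs Fairview: Claremont wins 29–23.
Copeland scores (wins − losses):
  Harrow: 3 − 0 = 3
  Glendale: 2 − 1 = 1
  Claremont: 1 − 2 = -1
  Fairview: 0 − 3 = -3
Harrow has the best Copeland score.

Harrow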